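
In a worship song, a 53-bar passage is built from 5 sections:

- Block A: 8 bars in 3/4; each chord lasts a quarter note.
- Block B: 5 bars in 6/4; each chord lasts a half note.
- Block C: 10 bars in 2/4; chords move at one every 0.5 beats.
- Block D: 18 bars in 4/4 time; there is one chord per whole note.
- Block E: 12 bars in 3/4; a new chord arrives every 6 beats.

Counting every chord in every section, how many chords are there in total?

103 chords

A: 8·3 = 24 beats, 24/1 = 24 chords.
B: 5·6 = 30 beats, 30/2 = 15 chords.
C: 10·2 = 20 beats, 20/0.5 = 40 chords.
D: 18·4 = 72 beats, 72/4 = 18 chords.
E: 12·3 = 36 beats, 36/6 = 6 chords.
Total: 24 + 15 + 40 + 18 + 6 = 103.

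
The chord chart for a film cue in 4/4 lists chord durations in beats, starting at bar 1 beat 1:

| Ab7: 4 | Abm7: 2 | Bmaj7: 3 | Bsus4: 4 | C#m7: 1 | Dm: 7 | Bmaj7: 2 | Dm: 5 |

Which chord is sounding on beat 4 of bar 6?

Dm

Beat 4 of bar 6 is beat (6−1)×4 + 4 = 24 overall.
Running totals: Ab7 ends at 4, Abm7 ends at 6, Bmaj7 ends at 9, Bsus4 ends at 13, C#m7 ends at 14, Dm ends at 21, Bmaj7 ends at 23, Dm ends at 28.
Beat 24 falls within Dm.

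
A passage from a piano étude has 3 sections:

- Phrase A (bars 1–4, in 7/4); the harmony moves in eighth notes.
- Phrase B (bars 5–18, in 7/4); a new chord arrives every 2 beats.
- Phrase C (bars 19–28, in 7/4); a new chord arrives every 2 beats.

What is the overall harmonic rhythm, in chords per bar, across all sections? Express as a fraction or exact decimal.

5 chords per bar

A: 4 × 7 = 28 beats ÷ 0.5 = 56 chords.
B: 14 × 7 = 98 beats ÷ 2 = 49 chords.
C: 10 × 7 = 70 beats ÷ 2 = 35 chords.
Overall: 140 chords over 28 bars → 140/28 = 5 chords per bar.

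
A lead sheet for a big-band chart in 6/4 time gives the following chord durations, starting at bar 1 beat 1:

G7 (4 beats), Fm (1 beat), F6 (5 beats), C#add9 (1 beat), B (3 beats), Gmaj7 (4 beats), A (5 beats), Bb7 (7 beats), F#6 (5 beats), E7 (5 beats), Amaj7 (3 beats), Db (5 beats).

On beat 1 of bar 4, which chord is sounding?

A

Beat 1 of bar 4 is beat (4−1)×6 + 1 = 19 overall.
Running totals: G7 ends at 4, Fm ends at 5, F6 ends at 10, C#add9 ends at 11, B ends at 14, Gmaj7 ends at 18, A ends at 23.
Beat 19 falls within A.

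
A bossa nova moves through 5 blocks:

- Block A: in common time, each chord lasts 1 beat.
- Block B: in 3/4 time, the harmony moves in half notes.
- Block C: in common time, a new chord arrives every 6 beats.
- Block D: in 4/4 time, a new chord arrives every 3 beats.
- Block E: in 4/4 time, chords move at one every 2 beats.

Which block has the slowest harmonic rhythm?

Block C

A: each chord is 1 beat in 4/4, so 4 per bar.
B: each chord is 2 beats in 3/4, so 1.5 per bar.
C: each chord is 6 beats in 4/4, so 2/3 per bar.
D: each chord is 3 beats in 4/4, so 4/3 per bar.
E: each chord is 2 beats in 4/4, so 2 per bar.
Slowest is C at 2/3 chords/bar.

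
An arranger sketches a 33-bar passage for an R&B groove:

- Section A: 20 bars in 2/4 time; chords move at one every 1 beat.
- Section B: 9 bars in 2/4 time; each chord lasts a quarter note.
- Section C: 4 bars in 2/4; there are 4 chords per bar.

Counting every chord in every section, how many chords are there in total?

74 chords

A has 40 beats and chords last 1 each, so 40 chords.
B has 18 beats and chords last 1 each, so 18 chords.
C has 8 beats and chords last 0.5 each, so 16 chords.
Total: 40 + 18 + 16 = 74.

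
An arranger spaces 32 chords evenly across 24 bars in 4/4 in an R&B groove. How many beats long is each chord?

3 beats

24 bars × 4 beats/bar = 96 beats total.
96 beats ÷ 32 chords = 3 beats per chord.
(That is a dotted half note.)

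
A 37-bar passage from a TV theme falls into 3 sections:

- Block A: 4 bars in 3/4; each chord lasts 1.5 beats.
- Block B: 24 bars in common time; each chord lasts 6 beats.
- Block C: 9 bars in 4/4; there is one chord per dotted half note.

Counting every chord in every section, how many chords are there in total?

36 chords

A: 4·3 = 12 beats, 12/1.5 = 8 chords.
B: 24·4 = 96 beats, 96/6 = 16 chords.
C: 9·4 = 36 beats, 36/3 = 12 chords.
Total: 8 + 16 + 12 = 36.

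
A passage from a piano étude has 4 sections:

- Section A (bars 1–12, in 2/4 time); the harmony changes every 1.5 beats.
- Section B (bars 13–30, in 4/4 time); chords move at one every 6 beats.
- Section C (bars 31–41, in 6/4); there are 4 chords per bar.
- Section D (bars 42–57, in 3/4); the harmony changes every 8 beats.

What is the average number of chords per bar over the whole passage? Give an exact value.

A: 12 × 2 = 24 beats ÷ 1.5 = 16 chords.
B: 18 × 4 = 72 beats ÷ 6 = 12 chords.
C: 11 × 6 = 66 beats ÷ 1.5 = 44 chords.
D: 16 × 3 = 48 beats ÷ 8 = 6 chords.
Overall: 78 chords over 57 bars → 78/57 = 26/19 chords per bar.

26/19 chords per bar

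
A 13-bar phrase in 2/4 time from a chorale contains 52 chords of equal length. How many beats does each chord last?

13 bars × 2 beats/bar = 26 beats total.
26 beats ÷ 52 chords = 0.5 beats per chord.
(That is an eighth note.)

0.5 beats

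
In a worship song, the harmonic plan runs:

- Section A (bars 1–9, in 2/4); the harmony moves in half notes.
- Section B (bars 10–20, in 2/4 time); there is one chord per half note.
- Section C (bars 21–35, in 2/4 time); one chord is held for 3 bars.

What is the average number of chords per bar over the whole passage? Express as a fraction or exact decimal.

A: 9 × 2 = 18 beats ÷ 2 = 9 chords.
B: 11 × 2 = 22 beats ÷ 2 = 11 chords.
C: 15 × 2 = 30 beats ÷ 6 = 5 chords.
Overall: 25 chords over 35 bars → 25/35 = 5/7 chords per bar.

5/7 chords per bar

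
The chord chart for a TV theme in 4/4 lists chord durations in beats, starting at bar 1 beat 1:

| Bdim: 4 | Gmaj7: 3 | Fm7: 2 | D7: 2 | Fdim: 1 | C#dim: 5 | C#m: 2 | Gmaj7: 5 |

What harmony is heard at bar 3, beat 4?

Beat 4 of bar 3 is beat (3−1)×4 + 4 = 12 overall.
Running totals: Bdim ends at 4, Gmaj7 ends at 7, Fm7 ends at 9, D7 ends at 11, Fdim ends at 12.
Beat 12 falls within Fdim.

Fdim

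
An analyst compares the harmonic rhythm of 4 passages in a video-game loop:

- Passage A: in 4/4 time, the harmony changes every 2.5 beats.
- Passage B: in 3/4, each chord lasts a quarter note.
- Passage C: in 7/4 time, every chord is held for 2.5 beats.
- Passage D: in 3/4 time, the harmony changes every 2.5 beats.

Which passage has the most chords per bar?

Passage B

A: each chord is 2.5 beats in 4/4, so 1.6 per bar.
B: each chord is 1 beat in 3/4, so 3 per bar.
C: each chord is 2.5 beats in 7/4, so 2.8 per bar.
D: each chord is 2.5 beats in 3/4, so 1.2 per bar.
Fastest is B at 3 chords/bar.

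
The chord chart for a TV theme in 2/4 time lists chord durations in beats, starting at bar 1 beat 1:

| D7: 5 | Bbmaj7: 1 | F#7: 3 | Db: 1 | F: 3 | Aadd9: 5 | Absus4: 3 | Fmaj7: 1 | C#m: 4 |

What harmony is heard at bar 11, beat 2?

Beat 2 of bar 11 is beat (11−1)×2 + 2 = 22 overall.
Running totals: D7 ends at 5, Bbmaj7 ends at 6, F#7 ends at 9, Db ends at 10, F ends at 13, Aadd9 ends at 18, Absus4 ends at 21, Fmaj7 ends at 22.
Beat 22 falls within Fmaj7.

Fmaj7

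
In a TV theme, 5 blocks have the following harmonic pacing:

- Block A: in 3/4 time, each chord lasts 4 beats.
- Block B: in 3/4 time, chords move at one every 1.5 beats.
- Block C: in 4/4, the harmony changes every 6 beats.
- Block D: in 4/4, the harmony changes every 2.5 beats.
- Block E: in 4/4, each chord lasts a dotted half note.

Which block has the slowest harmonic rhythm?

A: 3/4 = 0.75 chords/bar.
B: 3/1.5 = 2 chords/bar.
C: 4/6 = 2/3 chords/bar.
D: 4/2.5 = 1.6 chords/bar.
E: 4/3 = 4/3 chords/bar.
Slowest is C at 2/3 chords/bar.

Block C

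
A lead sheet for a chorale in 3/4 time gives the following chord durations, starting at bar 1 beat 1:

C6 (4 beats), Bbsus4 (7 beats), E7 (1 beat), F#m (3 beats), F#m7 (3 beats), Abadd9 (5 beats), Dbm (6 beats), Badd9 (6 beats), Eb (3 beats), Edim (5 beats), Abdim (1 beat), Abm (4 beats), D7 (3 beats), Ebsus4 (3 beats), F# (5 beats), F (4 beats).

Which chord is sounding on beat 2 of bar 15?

Abdim

Beat 2 of bar 15 is beat (15−1)×3 + 2 = 44 overall.
Running totals: C6 ends at 4, Bbsus4 ends at 11, E7 ends at 12, F#m ends at 15, F#m7 ends at 18, Abadd9 ends at 23, Dbm ends at 29, Badd9 ends at 35, Eb ends at 38, Edim ends at 43, Abdim ends at 44.
Beat 44 falls within Abdim.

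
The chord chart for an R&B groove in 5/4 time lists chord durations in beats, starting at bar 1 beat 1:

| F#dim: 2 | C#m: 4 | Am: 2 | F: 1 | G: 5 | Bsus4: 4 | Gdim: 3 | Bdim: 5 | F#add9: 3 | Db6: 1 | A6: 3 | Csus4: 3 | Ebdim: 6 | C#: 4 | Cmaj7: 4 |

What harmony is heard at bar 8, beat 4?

Ebdim

Beat 4 of bar 8 is beat (8−1)×5 + 4 = 39 overall.
Running totals: F#dim ends at 2, C#m ends at 6, Am ends at 8, F ends at 9, G ends at 14, Bsus4 ends at 18, Gdim ends at 21, Bdim ends at 26, F#add9 ends at 29, Db6 ends at 30, A6 ends at 33, Csus4 ends at 36, Ebdim ends at 42.
Beat 39 falls within Ebdim.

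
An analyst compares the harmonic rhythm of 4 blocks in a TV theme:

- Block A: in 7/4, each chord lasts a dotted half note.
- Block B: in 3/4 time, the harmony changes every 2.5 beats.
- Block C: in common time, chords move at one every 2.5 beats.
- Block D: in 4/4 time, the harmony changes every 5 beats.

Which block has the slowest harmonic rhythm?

Block D

A: 7/3 = 7/3 chords/bar.
B: 3/2.5 = 1.2 chords/bar.
C: 4/2.5 = 1.6 chords/bar.
D: 4/5 = 0.8 chords/bar.
Slowest is D at 0.8 chords/bar.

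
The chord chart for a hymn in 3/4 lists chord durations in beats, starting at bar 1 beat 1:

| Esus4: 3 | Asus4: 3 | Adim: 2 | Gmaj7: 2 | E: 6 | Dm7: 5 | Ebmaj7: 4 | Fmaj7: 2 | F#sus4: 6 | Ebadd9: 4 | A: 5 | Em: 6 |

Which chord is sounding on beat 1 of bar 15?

Em

Beat 1 of bar 15 is beat (15−1)×3 + 1 = 43 overall.
Running totals: Esus4 ends at 3, Asus4 ends at 6, Adim ends at 8, Gmaj7 ends at 10, E ends at 16, Dm7 ends at 21, Ebmaj7 ends at 25, Fmaj7 ends at 27, F#sus4 ends at 33, Ebadd9 ends at 37, A ends at 42, Em ends at 48.
Beat 43 falls within Em.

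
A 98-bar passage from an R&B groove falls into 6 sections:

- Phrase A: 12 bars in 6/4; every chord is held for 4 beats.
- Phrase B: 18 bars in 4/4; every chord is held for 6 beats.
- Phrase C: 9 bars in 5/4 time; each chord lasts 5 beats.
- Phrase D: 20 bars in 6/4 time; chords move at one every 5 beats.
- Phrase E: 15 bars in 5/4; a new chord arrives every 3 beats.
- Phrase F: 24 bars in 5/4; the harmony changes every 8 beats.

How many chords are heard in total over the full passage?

A has 72 beats and chords last 4 each, so 18 chords.
B has 72 beats and chords last 6 each, so 12 chords.
C has 45 beats and chords last 5 each, so 9 chords.
D has 120 beats and chords last 5 each, so 24 chords.
E has 75 beats and chords last 3 each, so 25 chords.
F has 120 beats and chords last 8 each, so 15 chords.
Total: 18 + 12 + 9 + 24 + 25 + 15 = 103.

103 chords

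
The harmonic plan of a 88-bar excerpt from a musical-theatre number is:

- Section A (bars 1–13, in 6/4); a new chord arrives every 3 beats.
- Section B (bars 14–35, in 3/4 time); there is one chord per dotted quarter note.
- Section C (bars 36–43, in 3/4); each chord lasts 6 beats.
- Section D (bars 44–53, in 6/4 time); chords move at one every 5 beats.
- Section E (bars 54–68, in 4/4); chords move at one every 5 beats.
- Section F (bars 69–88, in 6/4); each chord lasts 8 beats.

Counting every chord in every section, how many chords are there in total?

113 chords

A: 13 bars × 6 beats = 78 beats; 3 beats/chord → 26 chords.
B: 22 bars × 3 beats = 66 beats; 1.5 beats/chord → 44 chords.
C: 8 bars × 3 beats = 24 beats; 6 beats/chord → 4 chords.
D: 10 bars × 6 beats = 60 beats; 5 beats/chord → 12 chords.
E: 15 bars × 4 beats = 60 beats; 5 beats/chord → 12 chords.
F: 20 bars × 6 beats = 120 beats; 8 beats/chord → 15 chords.
Total: 26 + 44 + 4 + 12 + 12 + 15 = 113.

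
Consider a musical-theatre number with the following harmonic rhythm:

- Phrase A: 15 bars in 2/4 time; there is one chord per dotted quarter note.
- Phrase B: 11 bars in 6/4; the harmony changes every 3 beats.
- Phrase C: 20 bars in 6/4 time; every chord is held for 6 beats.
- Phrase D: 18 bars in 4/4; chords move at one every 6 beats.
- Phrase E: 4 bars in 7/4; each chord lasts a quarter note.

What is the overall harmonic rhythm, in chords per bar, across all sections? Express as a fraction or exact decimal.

1.5 chords per bar

A: 15 × 2 = 30 beats ÷ 1.5 = 20 chords.
B: 11 × 6 = 66 beats ÷ 3 = 22 chords.
C: 20 × 6 = 120 beats ÷ 6 = 20 chords.
D: 18 × 4 = 72 beats ÷ 6 = 12 chords.
E: 4 × 7 = 28 beats ÷ 1 = 28 chords.
Overall: 102 chords over 68 bars → 102/68 = 1.5 chords per bar.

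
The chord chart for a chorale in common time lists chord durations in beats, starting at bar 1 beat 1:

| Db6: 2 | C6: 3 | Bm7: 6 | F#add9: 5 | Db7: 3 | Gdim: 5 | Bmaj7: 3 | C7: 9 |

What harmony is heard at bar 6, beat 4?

Beat 4 of bar 6 is beat (6−1)×4 + 4 = 24 overall.
Running totals: Db6 ends at 2, C6 ends at 5, Bm7 ends at 11, F#add9 ends at 16, Db7 ends at 19, Gdim ends at 24.
Beat 24 falls within Gdim.

Gdim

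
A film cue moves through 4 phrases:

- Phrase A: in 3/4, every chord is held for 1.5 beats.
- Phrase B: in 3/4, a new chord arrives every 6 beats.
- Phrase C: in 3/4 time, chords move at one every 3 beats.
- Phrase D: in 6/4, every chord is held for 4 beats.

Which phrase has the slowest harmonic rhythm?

Phrase B

A: 3 beats/bar ÷ 1.5 beats/chord = 2 chords/bar.
B: 3 beats/bar ÷ 6 beats/chord = 0.5 chords/bar.
C: 3 beats/bar ÷ 3 beats/chord = 1 chord/bar.
D: 6 beats/bar ÷ 4 beats/chord = 1.5 chords/bar.
Slowest is B at 0.5 chords/bar.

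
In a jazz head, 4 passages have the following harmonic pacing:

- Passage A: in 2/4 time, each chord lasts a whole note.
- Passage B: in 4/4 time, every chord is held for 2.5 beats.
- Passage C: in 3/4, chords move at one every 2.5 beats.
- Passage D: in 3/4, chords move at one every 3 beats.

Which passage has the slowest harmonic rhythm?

A: 2/4 = 0.5 chords/bar.
B: 4/2.5 = 1.6 chords/bar.
C: 3/2.5 = 1.2 chords/bar.
D: 3/3 = 1 chord/bar.
Slowest is A at 0.5 chords/bar.

Passage A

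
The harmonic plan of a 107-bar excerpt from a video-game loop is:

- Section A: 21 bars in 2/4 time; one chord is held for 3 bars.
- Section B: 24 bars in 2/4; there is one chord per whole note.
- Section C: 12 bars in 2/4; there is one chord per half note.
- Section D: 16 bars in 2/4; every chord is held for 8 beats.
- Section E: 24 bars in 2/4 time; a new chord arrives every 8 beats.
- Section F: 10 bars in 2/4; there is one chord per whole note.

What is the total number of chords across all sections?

46 chords

A: 21 bars × 2 beats = 42 beats; 6 beats/chord → 7 chords.
B: 24 bars × 2 beats = 48 beats; 4 beats/chord → 12 chords.
C: 12 bars × 2 beats = 24 beats; 2 beats/chord → 12 chords.
D: 16 bars × 2 beats = 32 beats; 8 beats/chord → 4 chords.
E: 24 bars × 2 beats = 48 beats; 8 beats/chord → 6 chords.
F: 10 bars × 2 beats = 20 beats; 4 beats/chord → 5 chords.
Total: 7 + 12 + 12 + 4 + 6 + 5 = 46.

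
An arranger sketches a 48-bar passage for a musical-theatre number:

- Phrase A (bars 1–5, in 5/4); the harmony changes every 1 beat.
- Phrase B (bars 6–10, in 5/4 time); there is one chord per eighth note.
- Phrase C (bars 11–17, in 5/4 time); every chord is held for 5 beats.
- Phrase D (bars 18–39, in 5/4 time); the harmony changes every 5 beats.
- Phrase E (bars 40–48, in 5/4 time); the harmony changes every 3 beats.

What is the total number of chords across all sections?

A: 5·5 = 25 beats, 25/1 = 25 chords.
B: 5·5 = 25 beats, 25/0.5 = 50 chords.
C: 7·5 = 35 beats, 35/5 = 7 chords.
D: 22·5 = 110 beats, 110/5 = 22 chords.
E: 9·5 = 45 beats, 45/3 = 15 chords.
Total: 25 + 50 + 7 + 22 + 15 = 119.

119 chords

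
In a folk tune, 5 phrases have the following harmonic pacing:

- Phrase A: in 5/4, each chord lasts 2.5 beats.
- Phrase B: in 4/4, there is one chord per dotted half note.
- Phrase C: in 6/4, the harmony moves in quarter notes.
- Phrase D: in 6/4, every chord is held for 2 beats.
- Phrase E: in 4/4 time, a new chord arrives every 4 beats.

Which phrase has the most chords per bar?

A: each chord is 2.5 beats in 5/4, so 2 per bar.
B: each chord is 3 beats in 4/4, so 4/3 per bar.
C: each chord is 1 beat in 6/4, so 6 per bar.
D: each chord is 2 beats in 6/4, so 3 per bar.
E: each chord is 4 beats in 4/4, so 1 per bar.
Fastest is C at 6 chords/bar.

Phrase C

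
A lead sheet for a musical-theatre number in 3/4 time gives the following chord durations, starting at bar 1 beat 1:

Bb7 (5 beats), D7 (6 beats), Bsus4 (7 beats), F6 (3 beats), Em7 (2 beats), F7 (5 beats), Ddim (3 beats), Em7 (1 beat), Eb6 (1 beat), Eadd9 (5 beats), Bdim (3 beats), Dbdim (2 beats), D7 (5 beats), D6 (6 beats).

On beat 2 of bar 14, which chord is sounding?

Bdim

Beat 2 of bar 14 is beat (14−1)×3 + 2 = 41 overall.
Running totals: Bb7 ends at 5, D7 ends at 11, Bsus4 ends at 18, F6 ends at 21, Em7 ends at 23, F7 ends at 28, Ddim ends at 31, Em7 ends at 32, Eb6 ends at 33, Eadd9 ends at 38, Bdim ends at 41.
Beat 41 falls within Bdim.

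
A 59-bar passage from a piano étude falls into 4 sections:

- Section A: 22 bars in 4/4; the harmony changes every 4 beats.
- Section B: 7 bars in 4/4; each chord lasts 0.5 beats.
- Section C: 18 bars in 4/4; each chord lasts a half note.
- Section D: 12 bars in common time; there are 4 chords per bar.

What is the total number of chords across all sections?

A: 22·4 = 88 beats, 88/4 = 22 chords.
B: 7·4 = 28 beats, 28/0.5 = 56 chords.
C: 18·4 = 72 beats, 72/2 = 36 chords.
D: 12·4 = 48 beats, 48/1 = 48 chords.
Total: 22 + 56 + 36 + 48 = 162.

162 chords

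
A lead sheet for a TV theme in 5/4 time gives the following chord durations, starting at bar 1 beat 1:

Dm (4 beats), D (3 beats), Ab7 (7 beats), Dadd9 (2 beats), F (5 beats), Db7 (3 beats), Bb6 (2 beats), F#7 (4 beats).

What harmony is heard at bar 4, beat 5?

F

Beat 5 of bar 4 is beat (4−1)×5 + 5 = 20 overall.
Running totals: Dm ends at 4, D ends at 7, Ab7 ends at 14, Dadd9 ends at 16, F ends at 21.
Beat 20 falls within F.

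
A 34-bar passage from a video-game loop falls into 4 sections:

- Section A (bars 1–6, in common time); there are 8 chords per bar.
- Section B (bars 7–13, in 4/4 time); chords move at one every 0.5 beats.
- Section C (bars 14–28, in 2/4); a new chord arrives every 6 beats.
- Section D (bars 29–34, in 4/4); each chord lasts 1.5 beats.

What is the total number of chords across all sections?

125 chords

A: 6 bars × 4 beats = 24 beats; 0.5 beats/chord → 48 chords.
B: 7 bars × 4 beats = 28 beats; 0.5 beats/chord → 56 chords.
C: 15 bars × 2 beats = 30 beats; 6 beats/chord → 5 chords.
D: 6 bars × 4 beats = 24 beats; 1.5 beats/chord → 16 chords.
Total: 48 + 56 + 5 + 16 = 125.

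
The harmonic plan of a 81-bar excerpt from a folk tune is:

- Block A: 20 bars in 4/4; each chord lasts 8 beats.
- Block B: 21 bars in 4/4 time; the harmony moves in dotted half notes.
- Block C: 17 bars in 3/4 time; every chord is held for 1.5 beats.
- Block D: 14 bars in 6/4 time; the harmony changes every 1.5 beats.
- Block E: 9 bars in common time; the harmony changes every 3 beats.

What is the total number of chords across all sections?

A: 20 bars × 4 beats = 80 beats; 8 beats/chord → 10 chords.
B: 21 bars × 4 beats = 84 beats; 3 beats/chord → 28 chords.
C: 17 bars × 3 beats = 51 beats; 1.5 beats/chord → 34 chords.
D: 14 bars × 6 beats = 84 beats; 1.5 beats/chord → 56 chords.
E: 9 bars × 4 beats = 36 beats; 3 beats/chord → 12 chords.
Total: 10 + 28 + 34 + 56 + 12 = 140.

140 chords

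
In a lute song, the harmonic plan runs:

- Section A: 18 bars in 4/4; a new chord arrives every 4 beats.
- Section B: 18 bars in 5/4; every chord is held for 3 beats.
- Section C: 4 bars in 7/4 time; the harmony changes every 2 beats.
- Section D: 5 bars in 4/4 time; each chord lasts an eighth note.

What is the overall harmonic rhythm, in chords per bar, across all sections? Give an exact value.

34/15 chords per bar

A: 18 bars of 4 beats is 72 beats; at 4 beats each that's 18 chords.
B: 18 bars of 5 beats is 90 beats; at 3 beats each that's 30 chords.
C: 4 bars of 7 beats is 28 beats; at 2 beats each that's 14 chords.
D: 5 bars of 4 beats is 20 beats; at 0.5 beats each that's 40 chords.
Overall: 102 chords over 45 bars → 102/45 = 34/15 chords per bar.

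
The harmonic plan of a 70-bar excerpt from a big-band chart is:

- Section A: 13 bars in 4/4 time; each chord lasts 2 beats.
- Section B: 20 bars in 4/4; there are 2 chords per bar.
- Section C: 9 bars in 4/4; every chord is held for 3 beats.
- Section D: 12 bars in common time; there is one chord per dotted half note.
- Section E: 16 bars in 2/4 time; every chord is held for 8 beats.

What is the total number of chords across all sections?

A: 13·4 = 52 beats, 52/2 = 26 chords.
B: 20·4 = 80 beats, 80/2 = 40 chords.
C: 9·4 = 36 beats, 36/3 = 12 chords.
D: 12·4 = 48 beats, 48/3 = 16 chords.
E: 16·2 = 32 beats, 32/8 = 4 chords.
Total: 26 + 40 + 12 + 16 + 4 = 98.

98 chords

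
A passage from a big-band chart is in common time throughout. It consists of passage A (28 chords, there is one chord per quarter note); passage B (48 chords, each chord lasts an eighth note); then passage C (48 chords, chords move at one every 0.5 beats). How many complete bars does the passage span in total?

19 bars

A: 28 × 1 = 28 beats = 7 bars.
B: 48 × 0.5 = 24 beats = 6 bars.
C: 48 × 0.5 = 24 beats = 6 bars.
Total: 7 + 6 + 6 = 19 bars.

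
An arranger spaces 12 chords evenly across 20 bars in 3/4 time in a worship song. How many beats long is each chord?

20 bars × 3 beats/bar = 60 beats total.
60 beats ÷ 12 chords = 5 beats per chord.

5 beats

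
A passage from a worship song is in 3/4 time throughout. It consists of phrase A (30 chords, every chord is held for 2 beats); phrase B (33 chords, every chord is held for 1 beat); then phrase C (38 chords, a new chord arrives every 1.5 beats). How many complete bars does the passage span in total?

50 bars

A: 30 × 2 = 60 beats = 20 bars.
B: 33 × 1 = 33 beats = 11 bars.
C: 38 × 1.5 = 57 beats = 19 bars.
Total: 20 + 11 + 19 = 50 bars.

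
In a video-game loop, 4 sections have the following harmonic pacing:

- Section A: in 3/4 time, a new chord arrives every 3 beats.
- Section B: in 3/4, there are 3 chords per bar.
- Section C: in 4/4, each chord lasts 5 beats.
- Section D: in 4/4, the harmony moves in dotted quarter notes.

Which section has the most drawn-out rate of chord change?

A: 3 beats/bar ÷ 3 beats/chord = 1 chord/bar.
B: 3 beats/bar ÷ 1 beat/chord = 3 chords/bar.
C: 4 beats/bar ÷ 5 beats/chord = 0.8 chords/bar.
D: 4 beats/bar ÷ 1.5 beats/chord = 8/3 chords/bar.
Slowest is C at 0.8 chords/bar.

Section C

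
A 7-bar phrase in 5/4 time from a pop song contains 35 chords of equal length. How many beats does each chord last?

1 beat

7 bars × 5 beats/bar = 35 beats total.
35 beats ÷ 35 chords = 1 beats per chord.
(That is a quarter note.)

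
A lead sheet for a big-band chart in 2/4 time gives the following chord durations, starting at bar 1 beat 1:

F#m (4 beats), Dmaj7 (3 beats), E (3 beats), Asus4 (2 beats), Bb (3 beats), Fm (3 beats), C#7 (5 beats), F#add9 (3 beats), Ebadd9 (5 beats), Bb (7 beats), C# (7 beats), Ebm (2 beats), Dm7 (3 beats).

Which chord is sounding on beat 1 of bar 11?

C#7

Beat 1 of bar 11 is beat (11−1)×2 + 1 = 21 overall.
Running totals: F#m ends at 4, Dmaj7 ends at 7, E ends at 10, Asus4 ends at 12, Bb ends at 15, Fm ends at 18, C#7 ends at 23.
Beat 21 falls within C#7.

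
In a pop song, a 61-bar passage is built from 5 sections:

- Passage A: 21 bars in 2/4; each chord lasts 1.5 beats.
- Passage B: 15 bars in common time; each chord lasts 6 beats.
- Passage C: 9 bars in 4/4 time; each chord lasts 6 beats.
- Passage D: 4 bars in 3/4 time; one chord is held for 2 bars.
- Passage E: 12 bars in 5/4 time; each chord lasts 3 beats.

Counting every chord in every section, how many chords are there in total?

A: 21 bars × 2 beats = 42 beats; 1.5 beats/chord → 28 chords.
B: 15 bars × 4 beats = 60 beats; 6 beats/chord → 10 chords.
C: 9 bars × 4 beats = 36 beats; 6 beats/chord → 6 chords.
D: 4 bars × 3 beats = 12 beats; 6 beats/chord → 2 chords.
E: 12 bars × 5 beats = 60 beats; 3 beats/chord → 20 chords.
Total: 28 + 10 + 6 + 2 + 20 = 66.

66 chords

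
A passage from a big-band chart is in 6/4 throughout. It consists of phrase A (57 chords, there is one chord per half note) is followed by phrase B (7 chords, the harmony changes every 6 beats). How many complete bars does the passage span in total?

A: 57 × 2 = 114 beats = 19 bars.
B: 7 × 6 = 42 beats = 7 bars.
Total: 19 + 7 = 26 bars.

26 bars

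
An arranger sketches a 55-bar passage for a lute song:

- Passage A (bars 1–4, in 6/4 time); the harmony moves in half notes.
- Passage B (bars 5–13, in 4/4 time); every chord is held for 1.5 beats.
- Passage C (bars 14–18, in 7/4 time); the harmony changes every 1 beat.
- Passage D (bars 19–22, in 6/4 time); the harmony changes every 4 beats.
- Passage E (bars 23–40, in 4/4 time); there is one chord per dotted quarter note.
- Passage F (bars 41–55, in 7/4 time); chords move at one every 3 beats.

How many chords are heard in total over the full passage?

160 chords

A: 4 bars × 6 beats = 24 beats; 2 beats/chord → 12 chords.
B: 9 bars × 4 beats = 36 beats; 1.5 beats/chord → 24 chords.
C: 5 bars × 7 beats = 35 beats; 1 beat/chord → 35 chords.
D: 4 bars × 6 beats = 24 beats; 4 beats/chord → 6 chords.
E: 18 bars × 4 beats = 72 beats; 1.5 beats/chord → 48 chords.
F: 15 bars × 7 beats = 105 beats; 3 beats/chord → 35 chords.
Total: 12 + 24 + 35 + 6 + 48 + 35 = 160.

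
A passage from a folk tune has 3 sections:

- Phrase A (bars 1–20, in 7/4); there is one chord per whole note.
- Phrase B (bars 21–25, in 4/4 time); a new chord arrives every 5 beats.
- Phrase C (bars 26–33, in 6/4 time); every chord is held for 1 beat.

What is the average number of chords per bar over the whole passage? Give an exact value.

A: 20 bars of 7 beats is 140 beats; at 4 beats each that's 35 chords.
B: 5 bars of 4 beats is 20 beats; at 5 beats each that's 4 chords.
C: 8 bars of 6 beats is 48 beats; at 1 beat each that's 48 chords.
Overall: 87 chords over 33 bars → 87/33 = 29/11 chords per bar.

29/11 chords per bar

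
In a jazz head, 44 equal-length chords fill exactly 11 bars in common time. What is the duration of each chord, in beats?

1 beat

11 bars × 4 beats/bar = 44 beats total.
44 beats ÷ 44 chords = 1 beats per chord.
(That is a quarter note.)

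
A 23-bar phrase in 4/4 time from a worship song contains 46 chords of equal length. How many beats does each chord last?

23 bars × 4 beats/bar = 92 beats total.
92 beats ÷ 46 chords = 2 beats per chord.
(That is a half note.)

2 beats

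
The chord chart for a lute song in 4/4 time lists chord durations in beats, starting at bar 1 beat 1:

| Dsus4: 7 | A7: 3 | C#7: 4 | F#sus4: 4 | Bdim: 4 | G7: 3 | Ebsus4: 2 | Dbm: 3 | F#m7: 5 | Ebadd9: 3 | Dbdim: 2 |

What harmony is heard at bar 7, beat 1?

Beat 1 of bar 7 is beat (7−1)×4 + 1 = 25 overall.
Running totals: Dsus4 ends at 7, A7 ends at 10, C#7 ends at 14, F#sus4 ends at 18, Bdim ends at 22, G7 ends at 25.
Beat 25 falls within G7.

G7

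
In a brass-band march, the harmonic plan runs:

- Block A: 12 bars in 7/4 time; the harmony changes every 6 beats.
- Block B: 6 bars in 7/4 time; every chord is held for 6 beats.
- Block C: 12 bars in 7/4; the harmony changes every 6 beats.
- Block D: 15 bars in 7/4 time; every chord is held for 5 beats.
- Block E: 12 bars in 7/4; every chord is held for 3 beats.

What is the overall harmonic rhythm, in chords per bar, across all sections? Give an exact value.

A: 12 bars of 7 beats is 84 beats; at 6 beats each that's 14 chords.
B: 6 bars of 7 beats is 42 beats; at 6 beats each that's 7 chords.
C: 12 bars of 7 beats is 84 beats; at 6 beats each that's 14 chords.
D: 15 bars of 7 beats is 105 beats; at 5 beats each that's 21 chords.
E: 12 bars of 7 beats is 84 beats; at 3 beats each that's 28 chords.
Overall: 84 chords over 57 bars → 84/57 = 28/19 chords per bar.

28/19 chords per bar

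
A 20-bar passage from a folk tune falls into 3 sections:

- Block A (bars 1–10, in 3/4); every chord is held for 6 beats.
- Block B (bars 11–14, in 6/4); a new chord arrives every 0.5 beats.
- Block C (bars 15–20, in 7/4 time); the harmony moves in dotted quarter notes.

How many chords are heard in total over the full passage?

81 chords

A: 10·3 = 30 beats, 30/6 = 5 chords.
B: 4·6 = 24 beats, 24/0.5 = 48 chords.
C: 6·7 = 42 beats, 42/1.5 = 28 chords.
Total: 5 + 48 + 28 = 81.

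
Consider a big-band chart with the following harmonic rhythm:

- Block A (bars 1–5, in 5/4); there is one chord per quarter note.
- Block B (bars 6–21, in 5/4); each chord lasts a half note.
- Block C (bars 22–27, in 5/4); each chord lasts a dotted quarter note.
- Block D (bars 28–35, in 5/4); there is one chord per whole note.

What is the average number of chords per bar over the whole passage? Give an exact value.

19/7 chords per bar

A: 5 × 5 = 25 beats ÷ 1 = 25 chords.
B: 16 × 5 = 80 beats ÷ 2 = 40 chords.
C: 6 × 5 = 30 beats ÷ 1.5 = 20 chords.
D: 8 × 5 = 40 beats ÷ 4 = 10 chords.
Overall: 95 chords over 35 bars → 95/35 = 19/7 chords per bar.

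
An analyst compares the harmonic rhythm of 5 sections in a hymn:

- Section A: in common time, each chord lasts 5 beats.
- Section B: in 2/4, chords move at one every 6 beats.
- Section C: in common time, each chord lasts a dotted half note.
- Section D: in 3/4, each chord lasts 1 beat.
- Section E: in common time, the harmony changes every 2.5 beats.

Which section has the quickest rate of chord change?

Section D

A: 4 beats/bar ÷ 5 beats/chord = 0.8 chords/bar.
B: 2 beats/bar ÷ 6 beats/chord = 1/3 chords/bar.
C: 4 beats/bar ÷ 3 beats/chord = 4/3 chords/bar.
D: 3 beats/bar ÷ 1 beat/chord = 3 chords/bar.
E: 4 beats/bar ÷ 2.5 beats/chord = 1.6 chords/bar.
Fastest is D at 3 chords/bar.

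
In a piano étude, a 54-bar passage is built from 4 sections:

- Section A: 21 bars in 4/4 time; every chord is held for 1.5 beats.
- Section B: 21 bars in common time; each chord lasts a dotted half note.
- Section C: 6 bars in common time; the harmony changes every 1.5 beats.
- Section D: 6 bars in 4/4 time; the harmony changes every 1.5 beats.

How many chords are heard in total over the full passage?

A: 21·4 = 84 beats, 84/1.5 = 56 chords.
B: 21·4 = 84 beats, 84/3 = 28 chords.
C: 6·4 = 24 beats, 24/1.5 = 16 chords.
D: 6·4 = 24 beats, 24/1.5 = 16 chords.
Total: 56 + 28 + 16 + 16 = 116.

116 chords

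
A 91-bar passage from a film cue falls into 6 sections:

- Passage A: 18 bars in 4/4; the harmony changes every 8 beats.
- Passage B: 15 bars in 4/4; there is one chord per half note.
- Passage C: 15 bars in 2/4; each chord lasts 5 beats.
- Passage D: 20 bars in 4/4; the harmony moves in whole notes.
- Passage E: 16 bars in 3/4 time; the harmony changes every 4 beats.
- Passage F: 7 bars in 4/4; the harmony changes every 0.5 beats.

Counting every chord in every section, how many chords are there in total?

133 chords

A: 18 bars × 4 beats = 72 beats; 8 beats/chord → 9 chords.
B: 15 bars × 4 beats = 60 beats; 2 beats/chord → 30 chords.
C: 15 bars × 2 beats = 30 beats; 5 beats/chord → 6 chords.
D: 20 bars × 4 beats = 80 beats; 4 beats/chord → 20 chords.
E: 16 bars × 3 beats = 48 beats; 4 beats/chord → 12 chords.
F: 7 bars × 4 beats = 28 beats; 0.5 beats/chord → 56 chords.
Total: 9 + 30 + 6 + 20 + 12 + 56 = 133.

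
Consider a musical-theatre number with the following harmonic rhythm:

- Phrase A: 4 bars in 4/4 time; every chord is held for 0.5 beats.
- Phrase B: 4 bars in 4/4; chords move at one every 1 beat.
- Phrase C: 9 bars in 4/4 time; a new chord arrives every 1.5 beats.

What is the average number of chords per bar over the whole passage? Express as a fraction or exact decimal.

A: 4 bars of 4 beats is 16 beats; at 0.5 beats each that's 32 chords.
B: 4 bars of 4 beats is 16 beats; at 1 beat each that's 16 chords.
C: 9 bars of 4 beats is 36 beats; at 1.5 beats each that's 24 chords.
Overall: 72 chords over 17 bars → 72/17 = 72/17 chords per bar.

72/17 chords per bar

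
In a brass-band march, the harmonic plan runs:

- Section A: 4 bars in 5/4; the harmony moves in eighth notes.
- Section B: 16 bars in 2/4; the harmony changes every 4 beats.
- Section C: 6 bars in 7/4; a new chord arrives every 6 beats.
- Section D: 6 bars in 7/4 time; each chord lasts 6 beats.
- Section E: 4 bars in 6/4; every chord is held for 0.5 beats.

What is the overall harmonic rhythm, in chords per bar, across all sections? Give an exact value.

A: 4 bars of 5 beats is 20 beats; at 0.5 beats each that's 40 chords.
B: 16 bars of 2 beats is 32 beats; at 4 beats each that's 8 chords.
C: 6 bars of 7 beats is 42 beats; at 6 beats each that's 7 chords.
D: 6 bars of 7 beats is 42 beats; at 6 beats each that's 7 chords.
E: 4 bars of 6 beats is 24 beats; at 0.5 beats each that's 48 chords.
Overall: 110 chords over 36 bars → 110/36 = 55/18 chords per bar.

55/18 chords per bar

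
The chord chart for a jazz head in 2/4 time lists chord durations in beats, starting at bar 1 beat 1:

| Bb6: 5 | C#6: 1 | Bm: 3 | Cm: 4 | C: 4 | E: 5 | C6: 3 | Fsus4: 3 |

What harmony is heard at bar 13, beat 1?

Beat 1 of bar 13 is beat (13−1)×2 + 1 = 25 overall.
Running totals: Bb6 ends at 5, C#6 ends at 6, Bm ends at 9, Cm ends at 13, C ends at 17, E ends at 22, C6 ends at 25.
Beat 25 falls within C6.

C6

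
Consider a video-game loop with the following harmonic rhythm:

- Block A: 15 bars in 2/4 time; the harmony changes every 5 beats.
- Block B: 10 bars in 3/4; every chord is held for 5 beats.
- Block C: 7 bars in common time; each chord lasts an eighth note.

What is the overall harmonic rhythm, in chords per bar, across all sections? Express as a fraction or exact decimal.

2.125 chords per bar

A: 15 bars of 2 beats is 30 beats; at 5 beats each that's 6 chords.
B: 10 bars of 3 beats is 30 beats; at 5 beats each that's 6 chords.
C: 7 bars of 4 beats is 28 beats; at 0.5 beats each that's 56 chords.
Overall: 68 chords over 32 bars → 68/32 = 2.125 chords per bar.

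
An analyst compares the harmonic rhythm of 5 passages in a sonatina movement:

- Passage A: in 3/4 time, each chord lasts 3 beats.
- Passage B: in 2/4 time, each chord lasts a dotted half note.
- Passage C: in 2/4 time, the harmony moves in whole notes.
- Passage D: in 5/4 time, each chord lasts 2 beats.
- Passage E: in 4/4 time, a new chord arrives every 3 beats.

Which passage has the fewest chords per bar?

A: each chord is 3 beats in 3/4, so 1 per bar.
B: each chord is 3 beats in 2/4, so 2/3 per bar.
C: each chord is 4 beats in 2/4, so 0.5 per bar.
D: each chord is 2 beats in 5/4, so 2.5 per bar.
E: each chord is 3 beats in 4/4, so 4/3 per bar.
Slowest is C at 0.5 chords/bar.

Passage C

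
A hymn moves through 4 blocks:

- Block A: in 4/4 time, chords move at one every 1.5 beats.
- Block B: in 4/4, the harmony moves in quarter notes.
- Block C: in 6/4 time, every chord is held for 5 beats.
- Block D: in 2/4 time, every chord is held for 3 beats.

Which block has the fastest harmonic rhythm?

Block B

A: each chord is 1.5 beats in 4/4, so 8/3 per bar.
B: each chord is 1 beat in 4/4, so 4 per bar.
C: each chord is 5 beats in 6/4, so 1.2 per bar.
D: each chord is 3 beats in 2/4, so 2/3 per bar.
Fastest is B at 4 chords/bar.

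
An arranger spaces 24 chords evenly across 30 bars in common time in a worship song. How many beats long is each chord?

30 bars × 4 beats/bar = 120 beats total.
120 beats ÷ 24 chords = 5 beats per chord.

5 beats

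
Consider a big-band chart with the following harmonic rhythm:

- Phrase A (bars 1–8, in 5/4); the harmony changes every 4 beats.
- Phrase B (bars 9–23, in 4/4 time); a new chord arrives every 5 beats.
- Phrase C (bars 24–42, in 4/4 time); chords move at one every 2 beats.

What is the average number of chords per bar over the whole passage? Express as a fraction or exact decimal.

10/7 chords per bar

A: 8 bars of 5 beats is 40 beats; at 4 beats each that's 10 chords.
B: 15 bars of 4 beats is 60 beats; at 5 beats each that's 12 chords.
C: 19 bars of 4 beats is 76 beats; at 2 beats each that's 38 chords.
Overall: 60 chords over 42 bars → 60/42 = 10/7 chords per bar.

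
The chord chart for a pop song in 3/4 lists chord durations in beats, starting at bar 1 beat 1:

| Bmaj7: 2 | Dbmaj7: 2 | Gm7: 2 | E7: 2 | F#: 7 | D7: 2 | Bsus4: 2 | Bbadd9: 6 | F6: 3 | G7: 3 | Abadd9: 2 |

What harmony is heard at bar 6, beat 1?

Beat 1 of bar 6 is beat (6−1)×3 + 1 = 16 overall.
Running totals: Bmaj7 ends at 2, Dbmaj7 ends at 4, Gm7 ends at 6, E7 ends at 8, F# ends at 15, D7 ends at 17.
Beat 16 falls within D7.

D7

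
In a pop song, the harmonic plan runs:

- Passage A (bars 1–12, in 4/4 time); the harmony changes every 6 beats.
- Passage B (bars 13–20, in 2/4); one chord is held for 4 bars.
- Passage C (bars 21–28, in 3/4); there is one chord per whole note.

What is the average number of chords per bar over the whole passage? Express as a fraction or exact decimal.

4/7 chords per bar

A: 12 × 4 = 48 beats ÷ 6 = 8 chords.
B: 8 × 2 = 16 beats ÷ 8 = 2 chords.
C: 8 × 3 = 24 beats ÷ 4 = 6 chords.
Overall: 16 chords over 28 bars → 16/28 = 4/7 chords per bar.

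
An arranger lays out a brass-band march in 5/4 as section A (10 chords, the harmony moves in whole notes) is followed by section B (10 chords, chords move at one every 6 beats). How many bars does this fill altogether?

A: 10 × 4 = 40 beats = 8 bars.
B: 10 × 6 = 60 beats = 12 bars.
Total: 8 + 12 = 20 bars.

20 bars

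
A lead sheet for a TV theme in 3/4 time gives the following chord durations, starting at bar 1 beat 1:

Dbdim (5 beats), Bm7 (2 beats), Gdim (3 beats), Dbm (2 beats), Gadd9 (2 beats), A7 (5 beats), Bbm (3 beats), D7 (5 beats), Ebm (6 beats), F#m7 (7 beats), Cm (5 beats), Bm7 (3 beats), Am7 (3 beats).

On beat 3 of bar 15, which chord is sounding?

Cm

Beat 3 of bar 15 is beat (15−1)×3 + 3 = 45 overall.
Running totals: Dbdim ends at 5, Bm7 ends at 7, Gdim ends at 10, Dbm ends at 12, Gadd9 ends at 14, A7 ends at 19, Bbm ends at 22, D7 ends at 27, Ebm ends at 33, F#m7 ends at 40, Cm ends at 45.
Beat 45 falls within Cm.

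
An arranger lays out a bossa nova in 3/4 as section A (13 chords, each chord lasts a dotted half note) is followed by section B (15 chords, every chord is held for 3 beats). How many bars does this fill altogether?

28 bars

A: 13 × 3 = 39 beats = 13 bars.
B: 15 × 3 = 45 beats = 15 bars.
Total: 13 + 15 = 28 bars.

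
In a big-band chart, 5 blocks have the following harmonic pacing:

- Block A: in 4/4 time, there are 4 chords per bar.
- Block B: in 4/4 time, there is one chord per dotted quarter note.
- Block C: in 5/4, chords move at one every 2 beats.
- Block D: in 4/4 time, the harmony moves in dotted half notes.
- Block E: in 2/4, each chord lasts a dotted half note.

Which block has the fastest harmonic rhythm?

A: 4/1 = 4 chords/bar.
B: 4/1.5 = 8/3 chords/bar.
C: 5/2 = 2.5 chords/bar.
D: 4/3 = 4/3 chords/bar.
E: 2/3 = 2/3 chords/bar.
Fastest is A at 4 chords/bar.

Block A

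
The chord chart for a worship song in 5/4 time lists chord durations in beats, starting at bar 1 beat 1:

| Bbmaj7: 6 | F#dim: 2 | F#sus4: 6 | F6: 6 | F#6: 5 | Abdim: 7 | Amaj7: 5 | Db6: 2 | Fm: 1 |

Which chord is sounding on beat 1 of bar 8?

Beat 1 of bar 8 is beat (8−1)×5 + 1 = 36 overall.
Running totals: Bbmaj7 ends at 6, F#dim ends at 8, F#sus4 ends at 14, F6 ends at 20, F#6 ends at 25, Abdim ends at 32, Amaj7 ends at 37.
Beat 36 falls within Amaj7.

Amaj7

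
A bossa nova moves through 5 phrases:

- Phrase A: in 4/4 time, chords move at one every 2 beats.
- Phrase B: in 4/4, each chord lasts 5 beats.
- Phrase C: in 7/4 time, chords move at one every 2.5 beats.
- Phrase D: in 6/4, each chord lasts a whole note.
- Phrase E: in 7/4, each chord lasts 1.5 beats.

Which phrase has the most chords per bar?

A: each chord is 2 beats in 4/4, so 2 per bar.
B: each chord is 5 beats in 4/4, so 0.8 per bar.
C: each chord is 2.5 beats in 7/4, so 2.8 per bar.
D: each chord is 4 beats in 6/4, so 1.5 per bar.
E: each chord is 1.5 beats in 7/4, so 14/3 per bar.
Fastest is E at 14/3 chords/bar.

Phrase E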